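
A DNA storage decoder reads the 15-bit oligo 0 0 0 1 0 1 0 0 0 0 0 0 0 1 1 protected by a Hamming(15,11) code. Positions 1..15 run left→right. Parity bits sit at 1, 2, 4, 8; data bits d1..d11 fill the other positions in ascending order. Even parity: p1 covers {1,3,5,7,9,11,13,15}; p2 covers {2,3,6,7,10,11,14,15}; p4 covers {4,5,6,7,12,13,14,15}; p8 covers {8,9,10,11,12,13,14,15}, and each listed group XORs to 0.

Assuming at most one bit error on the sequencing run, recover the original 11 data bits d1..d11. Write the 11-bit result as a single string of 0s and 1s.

s1 (pos 1,3,5,7,9,11,13,15): 0⊕0⊕0⊕0⊕0⊕0⊕0⊕1 = 1
s2 (pos 2,3,6,7,10,11,14,15): 0⊕0⊕1⊕0⊕0⊕0⊕1⊕1 = 1
s4 (pos 4,5,6,7,12,13,14,15): 1⊕0⊕1⊕0⊕0⊕0⊕1⊕1 = 0
s8 (pos 8,9,10,11,12,13,14,15): 0⊕0⊕0⊕0⊕0⊕0⊕1⊕1 = 0
Syndrome s8…s1 = 0011 → error at position 3.
Flip position 3: 000101000000011 → 001101000000011
Read data bits from positions 3,5,6,7,9,10,11,12,13,14,15: 10100000011

10100000011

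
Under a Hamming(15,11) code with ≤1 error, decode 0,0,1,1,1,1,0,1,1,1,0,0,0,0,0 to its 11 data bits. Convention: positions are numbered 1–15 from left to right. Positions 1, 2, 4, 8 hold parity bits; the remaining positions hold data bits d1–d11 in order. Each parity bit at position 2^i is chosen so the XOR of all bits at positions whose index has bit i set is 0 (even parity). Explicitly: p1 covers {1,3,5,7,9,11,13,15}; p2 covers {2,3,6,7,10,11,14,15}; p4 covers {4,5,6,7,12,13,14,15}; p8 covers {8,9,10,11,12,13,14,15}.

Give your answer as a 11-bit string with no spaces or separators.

11101100001

s1 (pos 1,3,5,7,9,11,13,15): 0⊕1⊕1⊕0⊕1⊕0⊕0⊕0 = 1
s2 (pos 2,3,6,7,10,11,14,15): 0⊕1⊕1⊕0⊕1⊕0⊕0⊕0 = 1
s4 (pos 4,5,6,7,12,13,14,15): 1⊕1⊕1⊕0⊕0⊕0⊕0⊕0 = 1
s8 (pos 8,9,10,11,12,13,14,15): 1⊕1⊕1⊕0⊕0⊕0⊕0⊕0 = 1
Syndrome s8…s1 = 1111 → error at position 15.
Flip position 15: 001111011100000 → 001111011100001
Read data bits from positions 3,5,6,7,9,10,11,12,13,14,15: 11101100001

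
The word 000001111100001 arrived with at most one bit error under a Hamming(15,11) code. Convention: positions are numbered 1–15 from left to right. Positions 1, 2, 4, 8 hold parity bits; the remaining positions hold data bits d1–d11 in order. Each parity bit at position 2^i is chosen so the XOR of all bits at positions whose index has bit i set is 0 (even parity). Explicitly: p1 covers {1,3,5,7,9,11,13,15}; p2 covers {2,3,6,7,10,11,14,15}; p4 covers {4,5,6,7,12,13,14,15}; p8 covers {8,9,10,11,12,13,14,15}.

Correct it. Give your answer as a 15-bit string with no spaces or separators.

s1 (pos 1,3,5,7,9,11,13,15): 0⊕0⊕0⊕1⊕1⊕0⊕0⊕1 = 1
s2 (pos 2,3,6,7,10,11,14,15): 0⊕0⊕1⊕1⊕1⊕0⊕0⊕1 = 0
s4 (pos 4,5,6,7,12,13,14,15): 0⊕0⊕1⊕1⊕0⊕0⊕0⊕1 = 1
s8 (pos 8,9,10,11,12,13,14,15): 1⊕1⊕1⊕0⊕0⊕0⊕0⊕1 = 0
Syndrome s8…s1 = 0101 → error at position 5.
Flip position 5: 000001111100001 → 000011111100001

000011111100001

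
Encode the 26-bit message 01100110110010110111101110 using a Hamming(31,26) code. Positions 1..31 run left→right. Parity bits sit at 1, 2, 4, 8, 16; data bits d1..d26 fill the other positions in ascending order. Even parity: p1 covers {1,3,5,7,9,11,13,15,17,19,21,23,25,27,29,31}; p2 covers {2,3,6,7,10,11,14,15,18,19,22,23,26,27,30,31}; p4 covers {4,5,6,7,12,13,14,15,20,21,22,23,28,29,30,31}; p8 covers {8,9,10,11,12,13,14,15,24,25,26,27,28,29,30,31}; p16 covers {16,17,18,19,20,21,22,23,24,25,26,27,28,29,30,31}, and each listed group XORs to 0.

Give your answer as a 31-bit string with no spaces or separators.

1000110001101100010110111101110

Place data at non-parity positions: p1 p2 0 p4 1 1 0 p8 0 1 1 0 1 1 0 p16 0 1 0 1 1 0 1 1 1 1 0 1 1 1 0
p1 (pos 1,3,5,7,9,11,13,15,17,19,21,23,25,27,29,31): XOR of data positions = 0⊕1⊕0⊕0⊕1⊕1⊕0⊕0⊕0⊕1⊕1⊕1⊕0⊕1⊕0 = 1
p2 (pos 2,3,6,7,10,11,14,15,18,19,22,23,26,27,30,31): XOR of data positions = 0⊕1⊕0⊕1⊕1⊕1⊕0⊕1⊕0⊕0⊕1⊕1⊕0⊕1⊕0 = 0
p4 (pos 4,5,6,7,12,13,14,15,20,21,22,23,28,29,30,31): XOR of data positions = 1⊕1⊕0⊕0⊕1⊕1⊕0⊕1⊕1⊕0⊕1⊕1⊕1⊕1⊕0 = 0
p8 (pos 8,9,10,11,12,13,14,15,24,25,26,27,28,29,30,31): XOR of data positions = 0⊕1⊕1⊕0⊕1⊕1⊕0⊕1⊕1⊕1⊕0⊕1⊕1⊕1⊕0 = 0
p16 (pos 16,17,18,19,20,21,22,23,24,25,26,27,28,29,30,31): XOR of data positions = 0⊕1⊕0⊕1⊕1⊕0⊕1⊕1⊕1⊕1⊕0⊕1⊕1⊕1⊕0 = 0
Codeword: 1000110001101100010110111101110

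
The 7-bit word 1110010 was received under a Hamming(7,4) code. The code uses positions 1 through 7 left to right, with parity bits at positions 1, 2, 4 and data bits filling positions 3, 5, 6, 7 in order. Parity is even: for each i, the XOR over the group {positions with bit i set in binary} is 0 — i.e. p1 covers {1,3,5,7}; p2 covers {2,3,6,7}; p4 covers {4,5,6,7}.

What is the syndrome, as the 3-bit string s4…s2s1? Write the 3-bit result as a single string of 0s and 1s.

s1 (pos 1,3,5,7): 1⊕1⊕0⊕0 = 0
s2 (pos 2,3,6,7): 1⊕1⊕1⊕0 = 1
s4 (pos 4,5,6,7): 0⊕0⊕1⊕0 = 1
Syndrome s4…s1 = 110 → error at position 6.

110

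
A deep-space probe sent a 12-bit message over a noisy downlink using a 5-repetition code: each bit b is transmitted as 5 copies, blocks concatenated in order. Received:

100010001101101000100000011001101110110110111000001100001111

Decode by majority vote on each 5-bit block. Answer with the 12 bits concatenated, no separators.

Block 1 (10001): 2 ones → 0
Block 2 (00011): 2 ones → 0
Block 3 (01101): 3 ones → 1
Block 4 (00010): 1 one → 0
Block 5 (00000): 0 ones → 0
Block 6 (11001): 3 ones → 1
Block 7 (10111): 4 ones → 1
Block 8 (01101): 3 ones → 1
Block 9 (10111): 4 ones → 1
Block 10 (00000): 0 ones → 0
Block 11 (11000): 2 ones → 0
Block 12 (01111): 4 ones → 1

001001111001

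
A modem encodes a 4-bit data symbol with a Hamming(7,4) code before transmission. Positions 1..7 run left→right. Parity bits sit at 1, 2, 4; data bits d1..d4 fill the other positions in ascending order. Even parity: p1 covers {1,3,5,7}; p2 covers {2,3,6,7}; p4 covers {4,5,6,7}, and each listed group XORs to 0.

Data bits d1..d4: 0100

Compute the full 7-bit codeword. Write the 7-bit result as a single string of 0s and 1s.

1001100

Place data at non-parity positions: p1 p2 0 p4 1 0 0
p1 (pos 1,3,5,7): XOR of data positions = 0⊕1⊕0 = 1
p2 (pos 2,3,6,7): XOR of data positions = 0⊕0⊕0 = 0
p4 (pos 4,5,6,7): XOR of data positions = 1⊕0⊕0 = 1
Codeword: 1001100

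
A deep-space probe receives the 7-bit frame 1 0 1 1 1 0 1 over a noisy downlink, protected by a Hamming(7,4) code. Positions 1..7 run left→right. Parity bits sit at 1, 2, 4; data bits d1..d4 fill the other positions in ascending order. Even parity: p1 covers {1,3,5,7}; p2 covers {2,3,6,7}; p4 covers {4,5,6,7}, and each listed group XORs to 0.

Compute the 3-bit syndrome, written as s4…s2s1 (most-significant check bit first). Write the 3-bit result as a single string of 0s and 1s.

100

s1 (pos 1,3,5,7): 1⊕1⊕1⊕1 = 0
s2 (pos 2,3,6,7): 0⊕1⊕0⊕1 = 0
s4 (pos 4,5,6,7): 1⊕1⊕0⊕1 = 1
Syndrome s4…s1 = 100 → error at position 4.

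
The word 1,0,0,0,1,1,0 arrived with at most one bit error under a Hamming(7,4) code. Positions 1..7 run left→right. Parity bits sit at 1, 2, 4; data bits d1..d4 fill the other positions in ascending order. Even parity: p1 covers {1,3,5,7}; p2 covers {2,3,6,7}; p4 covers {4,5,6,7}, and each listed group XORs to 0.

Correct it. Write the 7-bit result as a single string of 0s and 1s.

1100110

s1 (pos 1,3,5,7): 1⊕0⊕1⊕0 = 0
s2 (pos 2,3,6,7): 0⊕0⊕1⊕0 = 1
s4 (pos 4,5,6,7): 0⊕1⊕1⊕0 = 0
Syndrome s4…s1 = 010 → error at position 2.
Flip position 2: 1000110 → 1100110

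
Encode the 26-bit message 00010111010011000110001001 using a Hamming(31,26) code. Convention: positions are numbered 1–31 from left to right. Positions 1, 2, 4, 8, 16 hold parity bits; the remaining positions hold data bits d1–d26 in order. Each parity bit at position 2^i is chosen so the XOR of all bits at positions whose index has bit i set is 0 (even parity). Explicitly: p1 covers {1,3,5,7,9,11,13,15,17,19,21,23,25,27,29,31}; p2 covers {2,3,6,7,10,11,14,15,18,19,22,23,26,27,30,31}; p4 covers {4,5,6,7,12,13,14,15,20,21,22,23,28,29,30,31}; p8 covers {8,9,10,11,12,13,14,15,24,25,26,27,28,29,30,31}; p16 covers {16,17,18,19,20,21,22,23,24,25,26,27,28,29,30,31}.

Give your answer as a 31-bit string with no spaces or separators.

1000001101110100011000110001001

Place data at non-parity positions: p1 p2 0 p4 0 0 1 p8 0 1 1 1 0 1 0 p16 0 1 1 0 0 0 1 1 0 0 0 1 0 0 1
p1 (pos 1,3,5,7,9,11,13,15,17,19,21,23,25,27,29,31): XOR of data positions = 0⊕0⊕1⊕0⊕1⊕0⊕0⊕0⊕1⊕0⊕1⊕0⊕0⊕0⊕1 = 1
p2 (pos 2,3,6,7,10,11,14,15,18,19,22,23,26,27,30,31): XOR of data positions = 0⊕0⊕1⊕1⊕1⊕1⊕0⊕1⊕1⊕0⊕1⊕0⊕0⊕0⊕1 = 0
p4 (pos 4,5,6,7,12,13,14,15,20,21,22,23,28,29,30,31): XOR of data positions = 0⊕0⊕1⊕1⊕0⊕1⊕0⊕0⊕0⊕0⊕1⊕1⊕0⊕0⊕1 = 0
p8 (pos 8,9,10,11,12,13,14,15,24,25,26,27,28,29,30,31): XOR of data positions = 0⊕1⊕1⊕1⊕0⊕1⊕0⊕1⊕0⊕0⊕0⊕1⊕0⊕0⊕1 = 1
p16 (pos 16,17,18,19,20,21,22,23,24,25,26,27,28,29,30,31): XOR of data positions = 0⊕1⊕1⊕0⊕0⊕0⊕1⊕1⊕0⊕0⊕0⊕1⊕0⊕0⊕1 = 0
Codeword: 1000001101110100011000110001001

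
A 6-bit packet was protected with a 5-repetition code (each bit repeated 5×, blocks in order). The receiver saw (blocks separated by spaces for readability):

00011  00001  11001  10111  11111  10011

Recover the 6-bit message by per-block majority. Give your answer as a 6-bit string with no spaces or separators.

001111

Block 1 (00011): 2 ones → 0
Block 2 (00001): 1 one → 0
Block 3 (11001): 3 ones → 1
Block 4 (10111): 4 ones → 1
Block 5 (11111): 5 ones → 1
Block 6 (10011): 3 ones → 1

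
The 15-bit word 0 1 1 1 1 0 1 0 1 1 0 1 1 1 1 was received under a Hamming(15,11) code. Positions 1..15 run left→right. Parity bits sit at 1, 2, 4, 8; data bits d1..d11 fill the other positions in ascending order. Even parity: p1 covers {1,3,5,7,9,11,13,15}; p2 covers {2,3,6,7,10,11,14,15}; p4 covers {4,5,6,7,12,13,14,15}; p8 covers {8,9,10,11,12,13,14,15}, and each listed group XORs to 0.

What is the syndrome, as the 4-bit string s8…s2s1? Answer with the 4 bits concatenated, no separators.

s1 (pos 1,3,5,7,9,11,13,15): 0⊕1⊕1⊕1⊕1⊕0⊕1⊕1 = 0
s2 (pos 2,3,6,7,10,11,14,15): 1⊕1⊕0⊕1⊕1⊕0⊕1⊕1 = 0
s4 (pos 4,5,6,7,12,13,14,15): 1⊕1⊕0⊕1⊕1⊕1⊕1⊕1 = 1
s8 (pos 8,9,10,11,12,13,14,15): 0⊕1⊕1⊕0⊕1⊕1⊕1⊕1 = 0
Syndrome s8…s1 = 0100 → error at position 4.

0100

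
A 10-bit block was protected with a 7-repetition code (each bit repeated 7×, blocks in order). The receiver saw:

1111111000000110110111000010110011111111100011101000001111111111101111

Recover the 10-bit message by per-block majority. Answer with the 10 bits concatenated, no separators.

1010111011

Block 1 (1111111): 7 ones → 1
Block 2 (0000001): 1 one → 0
Block 3 (1011011): 5 ones → 1
Block 4 (1000010): 2 ones → 0
Block 5 (1100111): 5 ones → 1
Block 6 (1111110): 6 ones → 1
Block 7 (0011101): 4 ones → 1
Block 8 (0000011): 2 ones → 0
Block 9 (1111111): 7 ones → 1
Block 10 (1101111): 6 ones → 1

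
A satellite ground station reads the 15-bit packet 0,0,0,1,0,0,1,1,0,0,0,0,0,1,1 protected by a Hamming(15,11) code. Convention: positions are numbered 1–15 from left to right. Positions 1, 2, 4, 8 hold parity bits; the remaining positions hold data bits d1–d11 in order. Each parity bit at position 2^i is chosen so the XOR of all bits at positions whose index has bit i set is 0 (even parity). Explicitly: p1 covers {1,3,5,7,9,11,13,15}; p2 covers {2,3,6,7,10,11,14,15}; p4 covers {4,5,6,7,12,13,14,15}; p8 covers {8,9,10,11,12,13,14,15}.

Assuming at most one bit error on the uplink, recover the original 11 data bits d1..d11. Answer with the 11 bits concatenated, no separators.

00010100011

s1 (pos 1,3,5,7,9,11,13,15): 0⊕0⊕0⊕1⊕0⊕0⊕0⊕1 = 0
s2 (pos 2,3,6,7,10,11,14,15): 0⊕0⊕0⊕1⊕0⊕0⊕1⊕1 = 1
s4 (pos 4,5,6,7,12,13,14,15): 1⊕0⊕0⊕1⊕0⊕0⊕1⊕1 = 0
s8 (pos 8,9,10,11,12,13,14,15): 1⊕0⊕0⊕0⊕0⊕0⊕1⊕1 = 1
Syndrome s8…s1 = 1010 → error at position 10.
Flip position 10: 000100110000011 → 000100110100011
Read data bits from positions 3,5,6,7,9,10,11,12,13,14,15: 00010100011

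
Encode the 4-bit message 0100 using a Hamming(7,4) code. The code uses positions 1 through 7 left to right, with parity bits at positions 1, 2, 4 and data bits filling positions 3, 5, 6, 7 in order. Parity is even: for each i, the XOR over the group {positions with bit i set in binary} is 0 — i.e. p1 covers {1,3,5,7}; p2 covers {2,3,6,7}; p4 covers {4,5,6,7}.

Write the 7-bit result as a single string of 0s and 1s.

Place data at non-parity positions: p1 p2 0 p4 1 0 0
p1 (pos 1,3,5,7): XOR of data positions = 0⊕1⊕0 = 1
p2 (pos 2,3,6,7): XOR of data positions = 0⊕0⊕0 = 0
p4 (pos 4,5,6,7): XOR of data positions = 1⊕0⊕0 = 1
Codeword: 1001100

1001100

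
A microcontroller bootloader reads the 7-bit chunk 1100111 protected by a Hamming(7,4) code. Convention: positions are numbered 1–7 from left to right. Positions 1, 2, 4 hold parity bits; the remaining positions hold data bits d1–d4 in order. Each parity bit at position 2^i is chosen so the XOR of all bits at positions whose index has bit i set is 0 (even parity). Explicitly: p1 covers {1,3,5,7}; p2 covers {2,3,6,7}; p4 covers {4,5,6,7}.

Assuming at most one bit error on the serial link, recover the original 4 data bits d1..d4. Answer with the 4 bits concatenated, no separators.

s1 (pos 1,3,5,7): 1⊕0⊕1⊕1 = 1
s2 (pos 2,3,6,7): 1⊕0⊕1⊕1 = 1
s4 (pos 4,5,6,7): 0⊕1⊕1⊕1 = 1
Syndrome s4…s1 = 111 → error at position 7.
Flip position 7: 1100111 → 1100110
Read data bits from positions 3,5,6,7: 0110

0110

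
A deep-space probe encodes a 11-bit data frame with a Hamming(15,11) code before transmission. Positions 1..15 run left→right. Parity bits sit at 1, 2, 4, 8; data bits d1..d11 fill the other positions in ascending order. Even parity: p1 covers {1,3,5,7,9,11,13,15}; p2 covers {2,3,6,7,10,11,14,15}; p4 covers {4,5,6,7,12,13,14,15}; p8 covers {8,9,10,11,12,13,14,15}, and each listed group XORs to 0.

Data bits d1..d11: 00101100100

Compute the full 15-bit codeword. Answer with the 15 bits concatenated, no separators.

Place data at non-parity positions: p1 p2 0 p4 0 1 0 p8 1 1 0 0 1 0 0
p1 (pos 1,3,5,7,9,11,13,15): XOR of data positions = 0⊕0⊕0⊕1⊕0⊕1⊕0 = 0
p2 (pos 2,3,6,7,10,11,14,15): XOR of data positions = 0⊕1⊕0⊕1⊕0⊕0⊕0 = 0
p4 (pos 4,5,6,7,12,13,14,15): XOR of data positions = 0⊕1⊕0⊕0⊕1⊕0⊕0 = 0
p8 (pos 8,9,10,11,12,13,14,15): XOR of data positions = 1⊕1⊕0⊕0⊕1⊕0⊕0 = 1
Codeword: 000001011100100

000001011100100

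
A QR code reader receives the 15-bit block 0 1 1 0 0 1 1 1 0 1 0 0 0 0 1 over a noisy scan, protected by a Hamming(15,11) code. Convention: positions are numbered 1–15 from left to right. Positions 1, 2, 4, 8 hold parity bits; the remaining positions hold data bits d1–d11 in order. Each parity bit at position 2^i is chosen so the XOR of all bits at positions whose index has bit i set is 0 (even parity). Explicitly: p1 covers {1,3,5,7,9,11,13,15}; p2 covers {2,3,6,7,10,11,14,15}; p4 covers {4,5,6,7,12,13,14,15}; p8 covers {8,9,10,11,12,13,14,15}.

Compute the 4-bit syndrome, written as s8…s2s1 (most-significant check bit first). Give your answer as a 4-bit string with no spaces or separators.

1101

s1 (pos 1,3,5,7,9,11,13,15): 0⊕1⊕0⊕1⊕0⊕0⊕0⊕1 = 1
s2 (pos 2,3,6,7,10,11,14,15): 1⊕1⊕1⊕1⊕1⊕0⊕0⊕1 = 0
s4 (pos 4,5,6,7,12,13,14,15): 0⊕0⊕1⊕1⊕0⊕0⊕0⊕1 = 1
s8 (pos 8,9,10,11,12,13,14,15): 1⊕0⊕1⊕0⊕0⊕0⊕0⊕1 = 1
Syndrome s8…s1 = 1101 → error at position 13.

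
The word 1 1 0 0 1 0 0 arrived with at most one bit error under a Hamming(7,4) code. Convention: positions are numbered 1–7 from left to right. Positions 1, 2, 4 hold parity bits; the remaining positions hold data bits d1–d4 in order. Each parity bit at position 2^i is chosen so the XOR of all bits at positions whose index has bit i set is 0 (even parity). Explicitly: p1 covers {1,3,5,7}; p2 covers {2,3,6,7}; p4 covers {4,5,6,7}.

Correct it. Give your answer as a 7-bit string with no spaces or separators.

s1 (pos 1,3,5,7): 1⊕0⊕1⊕0 = 0
s2 (pos 2,3,6,7): 1⊕0⊕0⊕0 = 1
s4 (pos 4,5,6,7): 0⊕1⊕0⊕0 = 1
Syndrome s4…s1 = 110 → error at position 6.
Flip position 6: 1100100 → 1100110

1100110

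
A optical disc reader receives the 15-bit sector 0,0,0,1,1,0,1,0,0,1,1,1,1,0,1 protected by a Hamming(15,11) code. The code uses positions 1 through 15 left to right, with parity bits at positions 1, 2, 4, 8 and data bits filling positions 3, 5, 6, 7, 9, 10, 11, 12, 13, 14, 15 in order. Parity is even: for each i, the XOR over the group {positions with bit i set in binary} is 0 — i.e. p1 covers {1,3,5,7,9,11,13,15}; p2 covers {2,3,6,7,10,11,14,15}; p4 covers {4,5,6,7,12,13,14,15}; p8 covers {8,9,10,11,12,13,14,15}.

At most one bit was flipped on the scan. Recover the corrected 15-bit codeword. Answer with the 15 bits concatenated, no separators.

000110101111101

s1 (pos 1,3,5,7,9,11,13,15): 0⊕0⊕1⊕1⊕0⊕1⊕1⊕1 = 1
s2 (pos 2,3,6,7,10,11,14,15): 0⊕0⊕0⊕1⊕1⊕1⊕0⊕1 = 0
s4 (pos 4,5,6,7,12,13,14,15): 1⊕1⊕0⊕1⊕1⊕1⊕0⊕1 = 0
s8 (pos 8,9,10,11,12,13,14,15): 0⊕0⊕1⊕1⊕1⊕1⊕0⊕1 = 1
Syndrome s8…s1 = 1001 → error at position 9.
Flip position 9: 000110100111101 → 000110101111101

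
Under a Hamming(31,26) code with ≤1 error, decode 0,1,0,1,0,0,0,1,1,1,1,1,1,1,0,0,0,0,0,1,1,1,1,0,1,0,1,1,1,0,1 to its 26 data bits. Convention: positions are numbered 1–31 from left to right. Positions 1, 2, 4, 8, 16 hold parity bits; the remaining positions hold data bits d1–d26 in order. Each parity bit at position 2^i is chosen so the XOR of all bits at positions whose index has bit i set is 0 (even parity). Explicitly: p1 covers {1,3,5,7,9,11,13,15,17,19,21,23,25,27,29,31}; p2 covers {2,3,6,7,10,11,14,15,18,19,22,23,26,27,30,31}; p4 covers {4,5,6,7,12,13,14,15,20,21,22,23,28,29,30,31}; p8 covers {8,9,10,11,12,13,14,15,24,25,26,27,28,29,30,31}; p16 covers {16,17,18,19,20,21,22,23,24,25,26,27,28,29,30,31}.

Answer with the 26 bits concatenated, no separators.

s1 (pos 1,3,5,7,9,11,13,15,17,19,21,23,25,27,29,31): 0⊕0⊕0⊕0⊕1⊕1⊕1⊕0⊕0⊕0⊕1⊕1⊕1⊕1⊕1⊕1 = 1
s2 (pos 2,3,6,7,10,11,14,15,18,19,22,23,26,27,30,31): 1⊕0⊕0⊕0⊕1⊕1⊕1⊕0⊕0⊕0⊕1⊕1⊕0⊕1⊕0⊕1 = 0
s4 (pos 4,5,6,7,12,13,14,15,20,21,22,23,28,29,30,31): 1⊕0⊕0⊕0⊕1⊕1⊕1⊕0⊕1⊕1⊕1⊕1⊕1⊕1⊕0⊕1 = 1
s8 (pos 8,9,10,11,12,13,14,15,24,25,26,27,28,29,30,31): 1⊕1⊕1⊕1⊕1⊕1⊕1⊕0⊕0⊕1⊕0⊕1⊕1⊕1⊕0⊕1 = 0
s16 (pos 16,17,18,19,20,21,22,23,24,25,26,27,28,29,30,31): 0⊕0⊕0⊕0⊕1⊕1⊕1⊕1⊕0⊕1⊕0⊕1⊕1⊕1⊕0⊕1 = 1
Syndrome s16…s1 = 10101 → error at position 21.
Flip position 21: 0101000111111100000111101011101 → 0101000111111100000101101011101
Read data bits from positions 3,5,6,7,9,10,11,12,13,14,15,17,18,19,20,21,22,23,24,25,26,27,28,29,30,31: 00001111110000101101011101

00001111110000101101011101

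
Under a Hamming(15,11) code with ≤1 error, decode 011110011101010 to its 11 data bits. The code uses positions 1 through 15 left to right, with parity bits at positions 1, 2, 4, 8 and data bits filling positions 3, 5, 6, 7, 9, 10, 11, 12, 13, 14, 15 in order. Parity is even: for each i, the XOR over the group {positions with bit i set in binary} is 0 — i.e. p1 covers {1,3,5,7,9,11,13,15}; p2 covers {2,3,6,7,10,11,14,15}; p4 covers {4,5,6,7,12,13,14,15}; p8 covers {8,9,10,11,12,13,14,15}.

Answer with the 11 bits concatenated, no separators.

11000101010

s1 (pos 1,3,5,7,9,11,13,15): 0⊕1⊕1⊕0⊕1⊕0⊕0⊕0 = 1
s2 (pos 2,3,6,7,10,11,14,15): 1⊕1⊕0⊕0⊕1⊕0⊕1⊕0 = 0
s4 (pos 4,5,6,7,12,13,14,15): 1⊕1⊕0⊕0⊕1⊕0⊕1⊕0 = 0
s8 (pos 8,9,10,11,12,13,14,15): 1⊕1⊕1⊕0⊕1⊕0⊕1⊕0 = 1
Syndrome s8…s1 = 1001 → error at position 9.
Flip position 9: 011110011101010 → 011110010101010
Read data bits from positions 3,5,6,7,9,10,11,12,13,14,15: 11000101010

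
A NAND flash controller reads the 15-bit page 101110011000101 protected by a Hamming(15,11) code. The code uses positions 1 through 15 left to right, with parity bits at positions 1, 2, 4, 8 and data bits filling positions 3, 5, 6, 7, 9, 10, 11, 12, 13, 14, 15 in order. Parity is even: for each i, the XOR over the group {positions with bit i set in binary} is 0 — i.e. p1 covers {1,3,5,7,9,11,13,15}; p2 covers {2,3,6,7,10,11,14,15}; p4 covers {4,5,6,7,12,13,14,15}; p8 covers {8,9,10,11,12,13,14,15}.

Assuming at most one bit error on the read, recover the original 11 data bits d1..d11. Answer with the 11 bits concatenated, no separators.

11001000101

s1 (pos 1,3,5,7,9,11,13,15): 1⊕1⊕1⊕0⊕1⊕0⊕1⊕1 = 0
s2 (pos 2,3,6,7,10,11,14,15): 0⊕1⊕0⊕0⊕0⊕0⊕0⊕1 = 0
s4 (pos 4,5,6,7,12,13,14,15): 1⊕1⊕0⊕0⊕0⊕1⊕0⊕1 = 0
s8 (pos 8,9,10,11,12,13,14,15): 1⊕1⊕0⊕0⊕0⊕1⊕0⊕1 = 0
Syndrome s8…s1 = 0000 → no error.
Read data bits from positions 3,5,6,7,9,10,11,12,13,14,15: 11001000101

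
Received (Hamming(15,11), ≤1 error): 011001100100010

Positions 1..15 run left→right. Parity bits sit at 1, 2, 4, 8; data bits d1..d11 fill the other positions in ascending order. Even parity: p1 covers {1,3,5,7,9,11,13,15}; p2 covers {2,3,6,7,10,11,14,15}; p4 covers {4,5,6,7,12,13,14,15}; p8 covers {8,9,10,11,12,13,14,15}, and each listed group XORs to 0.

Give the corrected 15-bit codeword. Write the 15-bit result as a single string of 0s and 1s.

011101100100010

s1 (pos 1,3,5,7,9,11,13,15): 0⊕1⊕0⊕1⊕0⊕0⊕0⊕0 = 0
s2 (pos 2,3,6,7,10,11,14,15): 1⊕1⊕1⊕1⊕1⊕0⊕1⊕0 = 0
s4 (pos 4,5,6,7,12,13,14,15): 0⊕0⊕1⊕1⊕0⊕0⊕1⊕0 = 1
s8 (pos 8,9,10,11,12,13,14,15): 0⊕0⊕1⊕0⊕0⊕0⊕1⊕0 = 0
Syndrome s8…s1 = 0100 → error at position 4.
Flip position 4: 011001100100010 → 011101100100010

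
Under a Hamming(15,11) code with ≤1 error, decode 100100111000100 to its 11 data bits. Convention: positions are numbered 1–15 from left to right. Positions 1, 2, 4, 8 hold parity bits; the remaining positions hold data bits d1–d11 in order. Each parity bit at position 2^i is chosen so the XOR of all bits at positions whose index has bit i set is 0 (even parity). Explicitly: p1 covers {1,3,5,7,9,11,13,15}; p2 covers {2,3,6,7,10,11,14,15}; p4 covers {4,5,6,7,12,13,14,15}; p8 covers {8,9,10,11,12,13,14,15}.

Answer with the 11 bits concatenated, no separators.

s1 (pos 1,3,5,7,9,11,13,15): 1⊕0⊕0⊕1⊕1⊕0⊕1⊕0 = 0
s2 (pos 2,3,6,7,10,11,14,15): 0⊕0⊕0⊕1⊕0⊕0⊕0⊕0 = 1
s4 (pos 4,5,6,7,12,13,14,15): 1⊕0⊕0⊕1⊕0⊕1⊕0⊕0 = 1
s8 (pos 8,9,10,11,12,13,14,15): 1⊕1⊕0⊕0⊕0⊕1⊕0⊕0 = 1
Syndrome s8…s1 = 1110 → error at position 14.
Flip position 14: 100100111000100 → 100100111000110
Read data bits from positions 3,5,6,7,9,10,11,12,13,14,15: 00011000110

00011000110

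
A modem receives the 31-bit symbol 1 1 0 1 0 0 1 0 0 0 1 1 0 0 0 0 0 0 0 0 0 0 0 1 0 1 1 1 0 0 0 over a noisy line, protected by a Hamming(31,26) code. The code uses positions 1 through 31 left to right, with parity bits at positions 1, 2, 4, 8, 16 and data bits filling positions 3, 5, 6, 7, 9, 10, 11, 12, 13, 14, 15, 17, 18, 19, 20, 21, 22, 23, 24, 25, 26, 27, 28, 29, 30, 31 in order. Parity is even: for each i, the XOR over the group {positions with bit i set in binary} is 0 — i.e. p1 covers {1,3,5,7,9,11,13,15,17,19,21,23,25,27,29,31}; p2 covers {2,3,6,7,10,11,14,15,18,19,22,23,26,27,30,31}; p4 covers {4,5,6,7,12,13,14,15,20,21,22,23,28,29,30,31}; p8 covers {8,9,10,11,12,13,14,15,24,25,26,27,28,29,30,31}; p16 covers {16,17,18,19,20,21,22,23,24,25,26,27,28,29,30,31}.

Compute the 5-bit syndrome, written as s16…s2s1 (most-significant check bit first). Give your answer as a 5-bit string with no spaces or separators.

s1 (pos 1,3,5,7,9,11,13,15,17,19,21,23,25,27,29,31): 1⊕0⊕0⊕1⊕0⊕1⊕0⊕0⊕0⊕0⊕0⊕0⊕0⊕1⊕0⊕0 = 0
s2 (pos 2,3,6,7,10,11,14,15,18,19,22,23,26,27,30,31): 1⊕0⊕0⊕1⊕0⊕1⊕0⊕0⊕0⊕0⊕0⊕0⊕1⊕1⊕0⊕0 = 1
s4 (pos 4,5,6,7,12,13,14,15,20,21,22,23,28,29,30,31): 1⊕0⊕0⊕1⊕1⊕0⊕0⊕0⊕0⊕0⊕0⊕0⊕1⊕0⊕0⊕0 = 0
s8 (pos 8,9,10,11,12,13,14,15,24,25,26,27,28,29,30,31): 0⊕0⊕0⊕1⊕1⊕0⊕0⊕0⊕1⊕0⊕1⊕1⊕1⊕0⊕0⊕0 = 0
s16 (pos 16,17,18,19,20,21,22,23,24,25,26,27,28,29,30,31): 0⊕0⊕0⊕0⊕0⊕0⊕0⊕0⊕1⊕0⊕1⊕1⊕1⊕0⊕0⊕0 = 0
Syndrome s16…s1 = 00010 → error at position 2.

00010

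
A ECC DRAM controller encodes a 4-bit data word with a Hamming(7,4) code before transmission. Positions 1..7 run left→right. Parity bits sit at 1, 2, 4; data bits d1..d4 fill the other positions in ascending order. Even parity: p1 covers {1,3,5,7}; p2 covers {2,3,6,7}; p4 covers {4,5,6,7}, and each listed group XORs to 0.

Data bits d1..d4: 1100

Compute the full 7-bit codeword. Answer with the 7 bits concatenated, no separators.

Place data at non-parity positions: p1 p2 1 p4 1 0 0
p1 (pos 1,3,5,7): XOR of data positions = 1⊕1⊕0 = 0
p2 (pos 2,3,6,7): XOR of data positions = 1⊕0⊕0 = 1
p4 (pos 4,5,6,7): XOR of data positions = 1⊕0⊕0 = 1
Codeword: 0111100

0111100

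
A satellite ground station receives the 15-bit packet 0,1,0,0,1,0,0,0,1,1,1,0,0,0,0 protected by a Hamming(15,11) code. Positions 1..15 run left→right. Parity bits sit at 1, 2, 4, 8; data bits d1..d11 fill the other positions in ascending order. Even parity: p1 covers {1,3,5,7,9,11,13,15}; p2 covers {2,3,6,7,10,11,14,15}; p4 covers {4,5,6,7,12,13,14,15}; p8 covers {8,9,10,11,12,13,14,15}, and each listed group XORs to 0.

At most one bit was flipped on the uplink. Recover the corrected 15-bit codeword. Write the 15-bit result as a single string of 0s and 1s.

010010001110001

s1 (pos 1,3,5,7,9,11,13,15): 0⊕0⊕1⊕0⊕1⊕1⊕0⊕0 = 1
s2 (pos 2,3,6,7,10,11,14,15): 1⊕0⊕0⊕0⊕1⊕1⊕0⊕0 = 1
s4 (pos 4,5,6,7,12,13,14,15): 0⊕1⊕0⊕0⊕0⊕0⊕0⊕0 = 1
s8 (pos 8,9,10,11,12,13,14,15): 0⊕1⊕1⊕1⊕0⊕0⊕0⊕0 = 1
Syndrome s8…s1 = 1111 → error at position 15.
Flip position 15: 010010001110000 → 010010001110001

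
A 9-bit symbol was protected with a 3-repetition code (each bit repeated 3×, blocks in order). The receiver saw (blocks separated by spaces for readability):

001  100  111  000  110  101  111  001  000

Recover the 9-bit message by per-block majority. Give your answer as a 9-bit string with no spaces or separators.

Block 1 (001): 1 one → 0
Block 2 (100): 1 one → 0
Block 3 (111): 3 ones → 1
Block 4 (000): 0 ones → 0
Block 5 (110): 2 ones → 1
Block 6 (101): 2 ones → 1
Block 7 (111): 3 ones → 1
Block 8 (001): 1 one → 0
Block 9 (000): 0 ones → 0

001011100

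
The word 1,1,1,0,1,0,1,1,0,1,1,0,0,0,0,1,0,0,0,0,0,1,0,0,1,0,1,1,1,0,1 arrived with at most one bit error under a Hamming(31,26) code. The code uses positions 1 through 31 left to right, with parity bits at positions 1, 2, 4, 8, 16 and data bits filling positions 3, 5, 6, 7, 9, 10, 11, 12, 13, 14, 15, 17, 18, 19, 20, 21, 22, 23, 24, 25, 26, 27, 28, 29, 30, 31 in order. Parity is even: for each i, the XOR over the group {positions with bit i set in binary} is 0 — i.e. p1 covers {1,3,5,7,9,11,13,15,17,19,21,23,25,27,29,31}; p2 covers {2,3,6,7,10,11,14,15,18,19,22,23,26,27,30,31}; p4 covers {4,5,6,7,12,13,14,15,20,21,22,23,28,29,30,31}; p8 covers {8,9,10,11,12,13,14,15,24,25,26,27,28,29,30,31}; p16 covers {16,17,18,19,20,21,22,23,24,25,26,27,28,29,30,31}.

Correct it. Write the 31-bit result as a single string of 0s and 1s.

1110101101100001100001001011101

s1 (pos 1,3,5,7,9,11,13,15,17,19,21,23,25,27,29,31): 1⊕1⊕1⊕1⊕0⊕1⊕0⊕0⊕0⊕0⊕0⊕0⊕1⊕1⊕1⊕1 = 1
s2 (pos 2,3,6,7,10,11,14,15,18,19,22,23,26,27,30,31): 1⊕1⊕0⊕1⊕1⊕1⊕0⊕0⊕0⊕0⊕1⊕0⊕0⊕1⊕0⊕1 = 0
s4 (pos 4,5,6,7,12,13,14,15,20,21,22,23,28,29,30,31): 0⊕1⊕0⊕1⊕0⊕0⊕0⊕0⊕0⊕0⊕1⊕0⊕1⊕1⊕0⊕1 = 0
s8 (pos 8,9,10,11,12,13,14,15,24,25,26,27,28,29,30,31): 1⊕0⊕1⊕1⊕0⊕0⊕0⊕0⊕0⊕1⊕0⊕1⊕1⊕1⊕0⊕1 = 0
s16 (pos 16,17,18,19,20,21,22,23,24,25,26,27,28,29,30,31): 1⊕0⊕0⊕0⊕0⊕0⊕1⊕0⊕0⊕1⊕0⊕1⊕1⊕1⊕0⊕1 = 1
Syndrome s16…s1 = 10001 → error at position 17.
Flip position 17: 1110101101100001000001001011101 → 1110101101100001100001001011101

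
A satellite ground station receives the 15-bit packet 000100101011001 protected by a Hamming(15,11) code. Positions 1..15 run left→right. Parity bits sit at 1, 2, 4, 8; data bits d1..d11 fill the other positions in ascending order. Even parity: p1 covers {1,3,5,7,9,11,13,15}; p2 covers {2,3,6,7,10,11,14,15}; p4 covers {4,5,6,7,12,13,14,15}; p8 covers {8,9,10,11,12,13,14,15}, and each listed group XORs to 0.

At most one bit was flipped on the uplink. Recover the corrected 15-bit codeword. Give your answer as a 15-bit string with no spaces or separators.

010100101011001

s1 (pos 1,3,5,7,9,11,13,15): 0⊕0⊕0⊕1⊕1⊕1⊕0⊕1 = 0
s2 (pos 2,3,6,7,10,11,14,15): 0⊕0⊕0⊕1⊕0⊕1⊕0⊕1 = 1
s4 (pos 4,5,6,7,12,13,14,15): 1⊕0⊕0⊕1⊕1⊕0⊕0⊕1 = 0
s8 (pos 8,9,10,11,12,13,14,15): 0⊕1⊕0⊕1⊕1⊕0⊕0⊕1 = 0
Syndrome s8…s1 = 0010 → error at position 2.
Flip position 2: 000100101011001 → 010100101011001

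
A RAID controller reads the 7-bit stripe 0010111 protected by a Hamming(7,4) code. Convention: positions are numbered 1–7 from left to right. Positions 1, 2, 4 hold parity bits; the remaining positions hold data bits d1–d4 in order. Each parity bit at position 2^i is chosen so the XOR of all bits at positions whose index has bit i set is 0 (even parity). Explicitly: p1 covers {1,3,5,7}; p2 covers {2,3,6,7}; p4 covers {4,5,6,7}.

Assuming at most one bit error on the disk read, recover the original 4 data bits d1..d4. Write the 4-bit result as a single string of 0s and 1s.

1110

s1 (pos 1,3,5,7): 0⊕1⊕1⊕1 = 1
s2 (pos 2,3,6,7): 0⊕1⊕1⊕1 = 1
s4 (pos 4,5,6,7): 0⊕1⊕1⊕1 = 1
Syndrome s4…s1 = 111 → error at position 7.
Flip position 7: 0010111 → 0010110
Read data bits from positions 3,5,6,7: 1110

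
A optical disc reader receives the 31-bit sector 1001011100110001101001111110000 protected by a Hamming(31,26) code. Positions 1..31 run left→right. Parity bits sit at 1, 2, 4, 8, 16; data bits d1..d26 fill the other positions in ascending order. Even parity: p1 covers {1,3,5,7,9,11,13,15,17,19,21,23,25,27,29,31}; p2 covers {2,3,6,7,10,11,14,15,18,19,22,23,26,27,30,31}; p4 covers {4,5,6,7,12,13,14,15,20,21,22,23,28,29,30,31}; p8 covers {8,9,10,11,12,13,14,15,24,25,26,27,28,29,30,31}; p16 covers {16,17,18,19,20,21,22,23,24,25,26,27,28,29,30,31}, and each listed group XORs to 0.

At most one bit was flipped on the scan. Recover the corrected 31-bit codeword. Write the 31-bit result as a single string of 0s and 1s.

1001011100110001101001101110000

s1 (pos 1,3,5,7,9,11,13,15,17,19,21,23,25,27,29,31): 1⊕0⊕0⊕1⊕0⊕1⊕0⊕0⊕1⊕1⊕0⊕1⊕1⊕1⊕0⊕0 = 0
s2 (pos 2,3,6,7,10,11,14,15,18,19,22,23,26,27,30,31): 0⊕0⊕1⊕1⊕0⊕1⊕0⊕0⊕0⊕1⊕1⊕1⊕1⊕1⊕0⊕0 = 0
s4 (pos 4,5,6,7,12,13,14,15,20,21,22,23,28,29,30,31): 1⊕0⊕1⊕1⊕1⊕0⊕0⊕0⊕0⊕0⊕1⊕1⊕0⊕0⊕0⊕0 = 0
s8 (pos 8,9,10,11,12,13,14,15,24,25,26,27,28,29,30,31): 1⊕0⊕0⊕1⊕1⊕0⊕0⊕0⊕1⊕1⊕1⊕1⊕0⊕0⊕0⊕0 = 1
s16 (pos 16,17,18,19,20,21,22,23,24,25,26,27,28,29,30,31): 1⊕1⊕0⊕1⊕0⊕0⊕1⊕1⊕1⊕1⊕1⊕1⊕0⊕0⊕0⊕0 = 1
Syndrome s16…s1 = 11000 → error at position 24.
Flip position 24: 1001011100110001101001111110000 → 1001011100110001101001101110000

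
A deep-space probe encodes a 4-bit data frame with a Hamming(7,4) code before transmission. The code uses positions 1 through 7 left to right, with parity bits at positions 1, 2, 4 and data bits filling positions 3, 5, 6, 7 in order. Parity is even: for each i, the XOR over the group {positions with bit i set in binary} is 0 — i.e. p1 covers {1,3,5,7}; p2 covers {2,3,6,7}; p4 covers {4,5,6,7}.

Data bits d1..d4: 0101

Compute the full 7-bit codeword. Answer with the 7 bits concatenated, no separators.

0100101

Place data at non-parity positions: p1 p2 0 p4 1 0 1
p1 (pos 1,3,5,7): XOR of data positions = 0⊕1⊕1 = 0
p2 (pos 2,3,6,7): XOR of data positions = 0⊕0⊕1 = 1
p4 (pos 4,5,6,7): XOR of data positions = 1⊕0⊕1 = 0
Codeword: 0100101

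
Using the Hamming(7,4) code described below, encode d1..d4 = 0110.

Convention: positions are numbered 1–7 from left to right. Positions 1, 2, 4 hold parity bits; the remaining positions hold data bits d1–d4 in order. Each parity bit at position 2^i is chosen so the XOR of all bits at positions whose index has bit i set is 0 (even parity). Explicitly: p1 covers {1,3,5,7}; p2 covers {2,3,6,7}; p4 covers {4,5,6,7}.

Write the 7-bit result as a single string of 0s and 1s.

1100110

Place data at non-parity positions: p1 p2 0 p4 1 1 0
p1 (pos 1,3,5,7): XOR of data positions = 0⊕1⊕0 = 1
p2 (pos 2,3,6,7): XOR of data positions = 0⊕1⊕0 = 1
p4 (pos 4,5,6,7): XOR of data positions = 1⊕1⊕0 = 0
Codeword: 1100110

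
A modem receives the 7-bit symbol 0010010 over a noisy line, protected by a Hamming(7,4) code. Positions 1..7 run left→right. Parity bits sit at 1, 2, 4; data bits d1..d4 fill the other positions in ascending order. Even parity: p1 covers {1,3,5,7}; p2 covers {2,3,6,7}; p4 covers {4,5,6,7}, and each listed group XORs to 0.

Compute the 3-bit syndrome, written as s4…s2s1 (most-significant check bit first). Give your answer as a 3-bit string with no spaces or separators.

101

s1 (pos 1,3,5,7): 0⊕1⊕0⊕0 = 1
s2 (pos 2,3,6,7): 0⊕1⊕1⊕0 = 0
s4 (pos 4,5,6,7): 0⊕0⊕1⊕0 = 1
Syndrome s4…s1 = 101 → error at position 5.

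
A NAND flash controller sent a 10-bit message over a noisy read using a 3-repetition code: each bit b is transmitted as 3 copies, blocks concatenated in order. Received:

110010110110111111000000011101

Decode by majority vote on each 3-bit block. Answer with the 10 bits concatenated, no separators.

1011110011

Block 1 (110): 2 ones → 1
Block 2 (010): 1 one → 0
Block 3 (110): 2 ones → 1
Block 4 (110): 2 ones → 1
Block 5 (111): 3 ones → 1
Block 6 (111): 3 ones → 1
Block 7 (000): 0 ones → 0
Block 8 (000): 0 ones → 0
Block 9 (011): 2 ones → 1
Block 10 (101): 2 ones → 1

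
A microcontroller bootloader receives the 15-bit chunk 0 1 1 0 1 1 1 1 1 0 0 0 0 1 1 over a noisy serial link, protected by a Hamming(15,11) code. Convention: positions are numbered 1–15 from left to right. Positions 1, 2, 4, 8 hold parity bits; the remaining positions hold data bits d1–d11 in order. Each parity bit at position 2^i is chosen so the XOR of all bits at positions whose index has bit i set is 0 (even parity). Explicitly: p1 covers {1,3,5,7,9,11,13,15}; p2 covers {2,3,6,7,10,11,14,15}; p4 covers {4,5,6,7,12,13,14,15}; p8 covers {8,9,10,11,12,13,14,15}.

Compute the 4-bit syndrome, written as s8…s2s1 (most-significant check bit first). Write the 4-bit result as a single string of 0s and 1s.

s1 (pos 1,3,5,7,9,11,13,15): 0⊕1⊕1⊕1⊕1⊕0⊕0⊕1 = 1
s2 (pos 2,3,6,7,10,11,14,15): 1⊕1⊕1⊕1⊕0⊕0⊕1⊕1 = 0
s4 (pos 4,5,6,7,12,13,14,15): 0⊕1⊕1⊕1⊕0⊕0⊕1⊕1 = 1
s8 (pos 8,9,10,11,12,13,14,15): 1⊕1⊕0⊕0⊕0⊕0⊕1⊕1 = 0
Syndrome s8…s1 = 0101 → error at position 5.

0101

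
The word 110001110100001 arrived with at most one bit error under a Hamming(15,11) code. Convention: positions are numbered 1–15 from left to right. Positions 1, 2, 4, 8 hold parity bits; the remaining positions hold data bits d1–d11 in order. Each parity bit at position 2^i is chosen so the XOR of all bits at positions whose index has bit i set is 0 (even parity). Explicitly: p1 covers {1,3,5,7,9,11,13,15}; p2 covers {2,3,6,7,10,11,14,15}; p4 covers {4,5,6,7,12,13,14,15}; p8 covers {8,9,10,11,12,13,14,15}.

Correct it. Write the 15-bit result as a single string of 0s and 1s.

110001110100000

s1 (pos 1,3,5,7,9,11,13,15): 1⊕0⊕0⊕1⊕0⊕0⊕0⊕1 = 1
s2 (pos 2,3,6,7,10,11,14,15): 1⊕0⊕1⊕1⊕1⊕0⊕0⊕1 = 1
s4 (pos 4,5,6,7,12,13,14,15): 0⊕0⊕1⊕1⊕0⊕0⊕0⊕1 = 1
s8 (pos 8,9,10,11,12,13,14,15): 1⊕0⊕1⊕0⊕0⊕0⊕0⊕1 = 1
Syndrome s8…s1 = 1111 → error at position 15.
Flip position 15: 110001110100001 → 110001110100000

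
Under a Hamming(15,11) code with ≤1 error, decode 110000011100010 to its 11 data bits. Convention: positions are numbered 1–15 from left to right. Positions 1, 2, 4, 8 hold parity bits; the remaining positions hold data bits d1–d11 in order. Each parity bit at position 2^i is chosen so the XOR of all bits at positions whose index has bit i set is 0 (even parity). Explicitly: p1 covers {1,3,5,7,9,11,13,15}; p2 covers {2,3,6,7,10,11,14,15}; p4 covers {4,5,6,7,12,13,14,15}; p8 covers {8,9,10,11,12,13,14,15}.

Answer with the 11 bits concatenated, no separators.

00101100010

s1 (pos 1,3,5,7,9,11,13,15): 1⊕0⊕0⊕0⊕1⊕0⊕0⊕0 = 0
s2 (pos 2,3,6,7,10,11,14,15): 1⊕0⊕0⊕0⊕1⊕0⊕1⊕0 = 1
s4 (pos 4,5,6,7,12,13,14,15): 0⊕0⊕0⊕0⊕0⊕0⊕1⊕0 = 1
s8 (pos 8,9,10,11,12,13,14,15): 1⊕1⊕1⊕0⊕0⊕0⊕1⊕0 = 0
Syndrome s8…s1 = 0110 → error at position 6.
Flip position 6: 110000011100010 → 110001011100010
Read data bits from positions 3,5,6,7,9,10,11,12,13,14,15: 00101100010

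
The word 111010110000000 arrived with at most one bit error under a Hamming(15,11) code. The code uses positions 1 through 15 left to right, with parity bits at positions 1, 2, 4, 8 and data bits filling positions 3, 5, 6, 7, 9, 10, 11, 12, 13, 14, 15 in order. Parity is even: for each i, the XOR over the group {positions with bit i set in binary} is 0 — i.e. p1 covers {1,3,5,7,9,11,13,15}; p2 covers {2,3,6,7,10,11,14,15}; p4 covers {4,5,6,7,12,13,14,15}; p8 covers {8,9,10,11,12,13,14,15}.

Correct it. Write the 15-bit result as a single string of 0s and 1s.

s1 (pos 1,3,5,7,9,11,13,15): 1⊕1⊕1⊕1⊕0⊕0⊕0⊕0 = 0
s2 (pos 2,3,6,7,10,11,14,15): 1⊕1⊕0⊕1⊕0⊕0⊕0⊕0 = 1
s4 (pos 4,5,6,7,12,13,14,15): 0⊕1⊕0⊕1⊕0⊕0⊕0⊕0 = 0
s8 (pos 8,9,10,11,12,13,14,15): 1⊕0⊕0⊕0⊕0⊕0⊕0⊕0 = 1
Syndrome s8…s1 = 1010 → error at position 10.
Flip position 10: 111010110000000 → 111010110100000

111010110100000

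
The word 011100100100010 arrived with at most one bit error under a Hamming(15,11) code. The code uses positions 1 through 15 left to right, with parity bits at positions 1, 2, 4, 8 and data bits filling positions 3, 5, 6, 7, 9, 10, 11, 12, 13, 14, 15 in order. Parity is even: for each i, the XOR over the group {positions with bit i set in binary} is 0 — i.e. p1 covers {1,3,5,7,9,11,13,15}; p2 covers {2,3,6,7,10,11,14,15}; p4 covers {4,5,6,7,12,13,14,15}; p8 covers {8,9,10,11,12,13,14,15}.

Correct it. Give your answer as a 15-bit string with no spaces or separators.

011101100100010

s1 (pos 1,3,5,7,9,11,13,15): 0⊕1⊕0⊕1⊕0⊕0⊕0⊕0 = 0
s2 (pos 2,3,6,7,10,11,14,15): 1⊕1⊕0⊕1⊕1⊕0⊕1⊕0 = 1
s4 (pos 4,5,6,7,12,13,14,15): 1⊕0⊕0⊕1⊕0⊕0⊕1⊕0 = 1
s8 (pos 8,9,10,11,12,13,14,15): 0⊕0⊕1⊕0⊕0⊕0⊕1⊕0 = 0
Syndrome s8…s1 = 0110 → error at position 6.
Flip position 6: 011100100100010 → 011101100100010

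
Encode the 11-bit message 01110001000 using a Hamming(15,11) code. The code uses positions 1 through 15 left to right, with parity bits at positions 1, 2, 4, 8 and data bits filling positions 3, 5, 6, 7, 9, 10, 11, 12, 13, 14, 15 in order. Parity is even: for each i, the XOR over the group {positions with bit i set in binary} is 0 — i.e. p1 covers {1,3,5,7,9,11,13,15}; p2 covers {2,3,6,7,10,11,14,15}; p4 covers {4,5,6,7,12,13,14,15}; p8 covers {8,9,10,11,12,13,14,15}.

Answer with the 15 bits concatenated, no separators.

000011110001000

Place data at non-parity positions: p1 p2 0 p4 1 1 1 p8 0 0 0 1 0 0 0
p1 (pos 1,3,5,7,9,11,13,15): XOR of data positions = 0⊕1⊕1⊕0⊕0⊕0⊕0 = 0
p2 (pos 2,3,6,7,10,11,14,15): XOR of data positions = 0⊕1⊕1⊕0⊕0⊕0⊕0 = 0
p4 (pos 4,5,6,7,12,13,14,15): XOR of data positions = 1⊕1⊕1⊕1⊕0⊕0⊕0 = 0
p8 (pos 8,9,10,11,12,13,14,15): XOR of data positions = 0⊕0⊕0⊕1⊕0⊕0⊕0 = 1
Codeword: 000011110001000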